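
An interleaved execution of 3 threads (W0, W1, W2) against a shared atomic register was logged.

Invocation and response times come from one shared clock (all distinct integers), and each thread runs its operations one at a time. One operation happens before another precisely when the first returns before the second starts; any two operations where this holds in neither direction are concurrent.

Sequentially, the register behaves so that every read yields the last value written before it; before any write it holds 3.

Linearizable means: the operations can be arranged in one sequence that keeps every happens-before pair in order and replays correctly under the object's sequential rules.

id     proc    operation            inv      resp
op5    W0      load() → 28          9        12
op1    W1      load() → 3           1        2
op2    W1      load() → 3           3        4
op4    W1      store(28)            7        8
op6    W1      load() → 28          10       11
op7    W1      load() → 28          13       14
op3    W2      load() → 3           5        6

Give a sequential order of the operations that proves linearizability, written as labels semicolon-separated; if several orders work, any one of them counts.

op1; op2; op3; op4; op5; op6; op7

after step 1 (op1 load() → 3): value 3
after step 2 (op2 load() → 3): value 3
after step 3 (op3 load() → 3): value 3
after step 4 (op4 store(28)): value 28
after step 5 (op5 load() → 28): value 28
after step 6 (op6 load() → 28): value 28
after step 7 (op7 load() → 28): value 28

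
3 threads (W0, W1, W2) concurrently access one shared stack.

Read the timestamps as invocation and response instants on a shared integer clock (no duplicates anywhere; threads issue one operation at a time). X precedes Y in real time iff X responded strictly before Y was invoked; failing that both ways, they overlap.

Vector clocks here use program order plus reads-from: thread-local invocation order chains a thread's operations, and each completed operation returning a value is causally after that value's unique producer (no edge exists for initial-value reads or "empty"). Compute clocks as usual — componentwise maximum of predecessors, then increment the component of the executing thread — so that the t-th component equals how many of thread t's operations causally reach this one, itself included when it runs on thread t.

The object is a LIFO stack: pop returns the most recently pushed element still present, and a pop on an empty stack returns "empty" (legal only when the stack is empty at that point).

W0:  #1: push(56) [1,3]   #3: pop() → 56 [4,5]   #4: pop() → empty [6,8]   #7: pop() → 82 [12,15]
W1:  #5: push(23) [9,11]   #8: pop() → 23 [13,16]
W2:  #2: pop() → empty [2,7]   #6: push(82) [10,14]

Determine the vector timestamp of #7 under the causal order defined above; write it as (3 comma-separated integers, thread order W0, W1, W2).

(4, 0, 2)

no predecessors for #2 (invoked 2): W2 increments from zero → (0, 0, 1)
no predecessors for #5 (invoked 9): W1 increments from zero → (0, 1, 0)
no predecessors for #1 (invoked 1): W0 increments from zero → (1, 0, 0)
merge at #6 (invoked 10): VC(#2)=(0, 0, 1), own-thread bump on W2 → (0, 0, 2)
merge at #8 (invoked 13): VC(#5)=(0, 1, 0), own-thread bump on W1 → (0, 2, 0)
merge at #3 (invoked 4): VC(#1)=(1, 0, 0), own-thread bump on W0 → (2, 0, 0)
merge at #4 (invoked 6): VC(#3)=(2, 0, 0), own-thread bump on W0 → (3, 0, 0)
merge at #7 (invoked 12): VC(#4)=(3, 0, 0), VC(#6)=(0, 0, 2), own-thread bump on W0 → (4, 0, 2)
target: VC(#7) = (4, 0, 2)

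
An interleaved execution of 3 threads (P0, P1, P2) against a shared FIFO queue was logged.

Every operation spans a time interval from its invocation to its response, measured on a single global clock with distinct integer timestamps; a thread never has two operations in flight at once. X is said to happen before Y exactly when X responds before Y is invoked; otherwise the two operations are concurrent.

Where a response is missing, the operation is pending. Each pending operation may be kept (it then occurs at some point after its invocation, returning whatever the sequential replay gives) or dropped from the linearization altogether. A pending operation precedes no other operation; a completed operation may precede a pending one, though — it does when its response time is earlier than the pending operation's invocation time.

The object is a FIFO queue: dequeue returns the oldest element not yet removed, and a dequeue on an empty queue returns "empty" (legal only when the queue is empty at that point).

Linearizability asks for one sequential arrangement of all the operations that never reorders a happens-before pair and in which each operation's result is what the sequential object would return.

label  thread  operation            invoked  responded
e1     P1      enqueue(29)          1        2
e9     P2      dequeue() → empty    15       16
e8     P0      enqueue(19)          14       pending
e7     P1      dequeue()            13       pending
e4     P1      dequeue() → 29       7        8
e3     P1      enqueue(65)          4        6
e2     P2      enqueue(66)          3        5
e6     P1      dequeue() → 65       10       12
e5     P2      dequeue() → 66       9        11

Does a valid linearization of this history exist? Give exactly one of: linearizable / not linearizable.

linearizable

witness order: e1, e2, e3, e4, e5, e6, e7, e9
after step 1 (e1 enqueue(29)): queue <29>
after step 2 (e2 enqueue(66)): queue <29,66>
after step 3 (e3 enqueue(65)): queue <29,66,65>
after step 4 (e4 dequeue() → 29): queue <66,65>
after step 5 (e5 dequeue() → 66): queue <65>
after step 6 (e6 dequeue() → 65): queue <>
after step 7 (e7 dequeue() (pending, included)): queue <>
after step 8 (e9 dequeue() → empty): queue <>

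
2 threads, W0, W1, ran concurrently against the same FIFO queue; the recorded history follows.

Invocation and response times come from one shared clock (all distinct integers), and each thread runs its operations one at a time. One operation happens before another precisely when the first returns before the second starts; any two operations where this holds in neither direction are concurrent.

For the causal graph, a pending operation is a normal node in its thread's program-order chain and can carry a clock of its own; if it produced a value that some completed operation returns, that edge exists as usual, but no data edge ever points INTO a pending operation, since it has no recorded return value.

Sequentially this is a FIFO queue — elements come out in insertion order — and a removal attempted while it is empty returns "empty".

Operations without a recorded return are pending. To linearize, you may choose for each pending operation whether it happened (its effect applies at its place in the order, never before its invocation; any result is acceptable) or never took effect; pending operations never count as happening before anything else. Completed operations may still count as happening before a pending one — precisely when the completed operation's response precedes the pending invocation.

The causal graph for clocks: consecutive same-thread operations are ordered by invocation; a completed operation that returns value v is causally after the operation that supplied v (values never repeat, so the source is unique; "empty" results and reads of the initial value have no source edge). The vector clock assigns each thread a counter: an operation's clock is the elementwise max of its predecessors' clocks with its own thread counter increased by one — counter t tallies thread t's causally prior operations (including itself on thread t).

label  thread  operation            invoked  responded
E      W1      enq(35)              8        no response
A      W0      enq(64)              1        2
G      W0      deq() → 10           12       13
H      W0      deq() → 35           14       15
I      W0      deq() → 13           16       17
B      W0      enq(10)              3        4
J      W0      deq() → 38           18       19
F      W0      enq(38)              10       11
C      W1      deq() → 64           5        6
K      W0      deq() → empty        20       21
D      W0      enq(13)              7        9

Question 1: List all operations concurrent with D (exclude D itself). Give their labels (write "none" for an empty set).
E

concurrent with D ([7,9]): every op whose interval crosses 7..9
A [1,2]: before
B [3,4]: before
C [5,6]: before
E [8,…): concurrent
F [10,11]: after
G [12,13]: after
H [14,15]: after
I [16,17]: after
J [18,19]: after
K [20,21]: after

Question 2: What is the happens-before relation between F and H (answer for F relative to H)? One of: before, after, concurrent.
before

F spans [10,11], H spans [14,15]
resp(F)=11 < inv(H)=14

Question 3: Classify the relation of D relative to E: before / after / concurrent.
concurrent

D spans [7,9], E spans [8,…)
the intervals overlap in both directions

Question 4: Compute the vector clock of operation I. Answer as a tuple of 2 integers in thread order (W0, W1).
(7, 2)

VC(A, invoked at 1): no causal predecessors; +1 on W0 → (1, 0)
C (invocation 5): componentwise max over VC(A)=(1, 0), +1 at W1, giving (1, 1)
B (invocation 3): componentwise max over VC(A)=(1, 0), +1 at W0, giving (2, 0)
E (invocation 8): componentwise max over VC(C)=(1, 1), +1 at W1, giving (1, 2)
D (invocation 7): componentwise max over VC(B)=(2, 0), +1 at W0, giving (3, 0)
F (invocation 10): componentwise max over VC(D)=(3, 0), +1 at W0, giving (4, 0)
G (invocation 12): componentwise max over VC(B)=(2, 0), VC(F)=(4, 0), +1 at W0, giving (5, 0)
H (invocation 14): componentwise max over VC(E)=(1, 2), VC(G)=(5, 0), +1 at W0, giving (6, 2)
I (invocation 16): componentwise max over VC(D)=(3, 0), VC(H)=(6, 2), +1 at W0, giving (7, 2)
J (invocation 18): componentwise max over VC(F)=(4, 0), VC(I)=(7, 2), +1 at W0, giving (8, 2)
K (invocation 20): componentwise max over VC(J)=(8, 2), +1 at W0, giving (9, 2)
target: VC(I) = (7, 2)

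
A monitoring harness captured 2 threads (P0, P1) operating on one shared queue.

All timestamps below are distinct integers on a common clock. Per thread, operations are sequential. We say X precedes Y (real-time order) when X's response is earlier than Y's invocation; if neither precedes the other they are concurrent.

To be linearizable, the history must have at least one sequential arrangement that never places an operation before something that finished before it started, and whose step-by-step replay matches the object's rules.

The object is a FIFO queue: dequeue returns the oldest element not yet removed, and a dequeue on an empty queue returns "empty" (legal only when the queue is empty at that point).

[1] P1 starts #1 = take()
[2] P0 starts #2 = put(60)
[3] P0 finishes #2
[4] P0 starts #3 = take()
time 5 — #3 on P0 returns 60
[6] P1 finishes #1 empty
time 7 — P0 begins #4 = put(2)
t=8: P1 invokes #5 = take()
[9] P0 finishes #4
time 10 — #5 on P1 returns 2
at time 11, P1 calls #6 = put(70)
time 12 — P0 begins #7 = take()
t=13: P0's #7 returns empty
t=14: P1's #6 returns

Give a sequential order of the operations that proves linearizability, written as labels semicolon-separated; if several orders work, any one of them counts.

#1; #2; #3; #4; #5; #7; #6

after step 1 (#1 take() → empty): queue <>
after step 2 (#2 put(60)): queue <60>
after step 3 (#3 take() → 60): queue <>
after step 4 (#4 put(2)): queue <2>
after step 5 (#5 take() → 2): queue <>
after step 6 (#7 take() → empty): queue <>
after step 7 (#6 put(70)): queue <70>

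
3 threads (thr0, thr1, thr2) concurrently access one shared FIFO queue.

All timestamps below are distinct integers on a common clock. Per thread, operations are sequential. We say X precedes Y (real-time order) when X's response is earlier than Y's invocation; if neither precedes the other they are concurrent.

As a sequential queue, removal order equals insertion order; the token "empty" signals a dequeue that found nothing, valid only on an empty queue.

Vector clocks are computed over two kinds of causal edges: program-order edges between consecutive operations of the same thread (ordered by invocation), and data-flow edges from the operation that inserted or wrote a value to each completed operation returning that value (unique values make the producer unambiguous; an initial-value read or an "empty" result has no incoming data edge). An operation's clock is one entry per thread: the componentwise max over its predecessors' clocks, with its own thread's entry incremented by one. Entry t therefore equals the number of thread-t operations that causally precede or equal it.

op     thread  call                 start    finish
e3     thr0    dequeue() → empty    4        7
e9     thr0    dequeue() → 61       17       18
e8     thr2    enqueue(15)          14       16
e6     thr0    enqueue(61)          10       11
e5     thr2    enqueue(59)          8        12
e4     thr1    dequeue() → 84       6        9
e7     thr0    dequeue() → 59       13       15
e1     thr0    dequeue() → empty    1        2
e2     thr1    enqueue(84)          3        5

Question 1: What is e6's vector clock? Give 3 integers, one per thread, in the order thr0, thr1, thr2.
invoked at 8, e5 has no predecessors; its own thr2 bump gives (0, 0, 1)
invoked at 3, e2 has no predecessors; its own thr1 bump gives (0, 1, 0)
invoked at 1, e1 has no predecessors; its own thr0 bump gives (1, 0, 0)
VC(e8, invoked at 14): max of VC(e5)=(0, 0, 1), then +1 on thread thr2 → (0, 0, 2)
VC(e4, invoked at 6): max of VC(e2)=(0, 1, 0), then +1 on thread thr1 → (0, 2, 0)
VC(e3, invoked at 4): max of VC(e1)=(1, 0, 0), then +1 on thread thr0 → (2, 0, 0)
VC(e6, invoked at 10): max of VC(e3)=(2, 0, 0), then +1 on thread thr0 → (3, 0, 0)
VC(e7, invoked at 13): max of VC(e5)=(0, 0, 1), VC(e6)=(3, 0, 0), then +1 on thread thr0 → (4, 0, 1)
VC(e9, invoked at 17): max of VC(e6)=(3, 0, 0), VC(e7)=(4, 0, 1), then +1 on thread thr0 → (5, 0, 1)
target: VC(e6) = (3, 0, 0)

(3, 0, 0)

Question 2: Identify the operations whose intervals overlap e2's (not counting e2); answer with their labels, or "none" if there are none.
e2 spans [3,5]; an op avoiding the whole window 3..5 is ordered, any other is concurrent
e1 [1,2]: before
e3 [4,7]: concurrent
e4 [6,9]: after
e5 [8,12]: after
e6 [10,11]: after
e7 [13,15]: after
e8 [14,16]: after
e9 [17,18]: after

e3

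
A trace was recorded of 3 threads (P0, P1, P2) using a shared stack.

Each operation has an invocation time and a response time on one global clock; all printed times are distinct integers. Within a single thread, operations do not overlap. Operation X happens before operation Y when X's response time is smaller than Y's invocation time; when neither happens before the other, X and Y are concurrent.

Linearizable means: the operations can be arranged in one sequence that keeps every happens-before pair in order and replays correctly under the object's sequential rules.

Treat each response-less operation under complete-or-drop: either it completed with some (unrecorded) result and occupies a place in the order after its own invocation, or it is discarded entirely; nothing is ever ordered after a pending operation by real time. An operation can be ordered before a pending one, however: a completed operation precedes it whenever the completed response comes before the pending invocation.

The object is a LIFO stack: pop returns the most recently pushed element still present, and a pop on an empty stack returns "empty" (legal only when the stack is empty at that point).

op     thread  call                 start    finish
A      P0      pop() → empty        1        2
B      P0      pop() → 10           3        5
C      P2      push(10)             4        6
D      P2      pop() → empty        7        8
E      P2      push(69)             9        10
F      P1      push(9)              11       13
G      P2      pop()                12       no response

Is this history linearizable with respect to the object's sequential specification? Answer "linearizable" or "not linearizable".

witness order: A, C, B, D, E, F
step 1: A pop() → empty — stack <>
step 2: C push(10) — stack <10>
step 3: B pop() → 10 — stack <>
step 4: D pop() → empty — stack <>
step 5: E push(69) — stack <69>
step 6: F push(9) — stack <69,9>

linearizable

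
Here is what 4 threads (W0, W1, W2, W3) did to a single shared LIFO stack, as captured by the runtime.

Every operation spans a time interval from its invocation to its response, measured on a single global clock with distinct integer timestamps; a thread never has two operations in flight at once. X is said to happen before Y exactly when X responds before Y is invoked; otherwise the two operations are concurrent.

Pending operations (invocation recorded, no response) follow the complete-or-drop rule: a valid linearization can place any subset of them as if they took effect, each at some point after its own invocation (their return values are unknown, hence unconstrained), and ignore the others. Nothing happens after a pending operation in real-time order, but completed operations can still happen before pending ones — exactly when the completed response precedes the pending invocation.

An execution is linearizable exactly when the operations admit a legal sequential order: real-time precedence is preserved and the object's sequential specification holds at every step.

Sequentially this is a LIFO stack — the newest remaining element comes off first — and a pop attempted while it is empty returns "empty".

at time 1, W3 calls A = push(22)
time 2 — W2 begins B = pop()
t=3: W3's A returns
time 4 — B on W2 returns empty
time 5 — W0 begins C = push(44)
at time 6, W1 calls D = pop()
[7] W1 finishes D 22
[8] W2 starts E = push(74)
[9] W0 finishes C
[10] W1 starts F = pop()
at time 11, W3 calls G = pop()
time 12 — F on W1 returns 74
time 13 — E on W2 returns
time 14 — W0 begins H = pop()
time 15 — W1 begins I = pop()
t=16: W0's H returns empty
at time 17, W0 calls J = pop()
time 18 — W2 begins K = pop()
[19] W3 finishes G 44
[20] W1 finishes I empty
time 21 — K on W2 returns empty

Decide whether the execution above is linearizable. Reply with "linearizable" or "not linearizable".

linearizable

one valid linearization: B, A, D, C, E, F, G, H, I, J, K
after step 1 (B pop() → empty): stack <>
after step 2 (A push(22)): stack <22>
after step 3 (D pop() → 22): stack <>
after step 4 (C push(44)): stack <44>
after step 5 (E push(74)): stack <44,74>
after step 6 (F pop() → 74): stack <44>
after step 7 (G pop() → 44): stack <>
after step 8 (H pop() → empty): stack <>
after step 9 (I pop() → empty): stack <>
after step 10 (J pop() (pending, included)): stack <>
after step 11 (K pop() → empty): stack <>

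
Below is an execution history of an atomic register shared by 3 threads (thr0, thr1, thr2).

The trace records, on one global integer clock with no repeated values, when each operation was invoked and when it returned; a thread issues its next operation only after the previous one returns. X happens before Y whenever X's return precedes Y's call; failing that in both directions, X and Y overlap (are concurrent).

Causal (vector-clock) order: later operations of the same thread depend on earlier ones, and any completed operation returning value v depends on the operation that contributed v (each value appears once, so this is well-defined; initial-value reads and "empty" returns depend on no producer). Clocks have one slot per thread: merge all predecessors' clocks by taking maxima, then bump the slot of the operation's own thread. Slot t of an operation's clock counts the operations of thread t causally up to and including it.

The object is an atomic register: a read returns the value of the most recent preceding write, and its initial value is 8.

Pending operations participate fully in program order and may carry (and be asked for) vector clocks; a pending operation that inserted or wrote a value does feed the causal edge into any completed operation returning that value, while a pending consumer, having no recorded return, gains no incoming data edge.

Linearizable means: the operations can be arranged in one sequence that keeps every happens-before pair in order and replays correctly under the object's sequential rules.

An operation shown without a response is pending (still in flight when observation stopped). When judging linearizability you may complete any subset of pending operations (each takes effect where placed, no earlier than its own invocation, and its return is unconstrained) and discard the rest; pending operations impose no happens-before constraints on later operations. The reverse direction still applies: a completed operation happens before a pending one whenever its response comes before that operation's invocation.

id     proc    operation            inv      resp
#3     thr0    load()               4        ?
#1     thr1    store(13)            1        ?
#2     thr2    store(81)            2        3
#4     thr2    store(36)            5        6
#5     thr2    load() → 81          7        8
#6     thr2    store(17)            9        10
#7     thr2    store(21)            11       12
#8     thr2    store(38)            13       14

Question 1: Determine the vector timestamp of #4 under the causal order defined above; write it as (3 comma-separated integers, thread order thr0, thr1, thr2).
no predecessors for #2 (invoked 2): thr2 increments from zero → (0, 0, 1)
no predecessors for #1 (invoked 1): thr1 increments from zero → (0, 1, 0)
no predecessors for #3 (invoked 4): thr0 increments from zero → (1, 0, 0)
from VC(#2)=(0, 0, 1), #4 (invoked 5) maxes components and bumps thr2 → (0, 0, 2)
from VC(#2)=(0, 0, 1), VC(#4)=(0, 0, 2), #5 (invoked 7) maxes components and bumps thr2 → (0, 0, 3)
from VC(#5)=(0, 0, 3), #6 (invoked 9) maxes components and bumps thr2 → (0, 0, 4)
from VC(#6)=(0, 0, 4), #7 (invoked 11) maxes components and bumps thr2 → (0, 0, 5)
from VC(#7)=(0, 0, 5), #8 (invoked 13) maxes components and bumps thr2 → (0, 0, 6)
target: VC(#4) = (0, 0, 2)

(0, 0, 2)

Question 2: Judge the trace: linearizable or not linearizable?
prefix check: 1..7 passes, 1..8 fails once #5's time-8 response joins
exhaustive check: the 3 completed atomic register ops admit one real-time order; illegal
every completion of the 2 pending operations (#1, #3) was checked; none linearizes
e.g. #2, #4, #5 (pending dropped): illegal at step 3, since #5 load() → 81 cannot apply there

not linearizable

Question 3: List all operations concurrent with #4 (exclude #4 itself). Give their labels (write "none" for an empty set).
#4 spans [5,6]: anything still running between times 5 and 6 counts as concurrent
#1 [1,…): concurrent
#2 [2,3]: before
#3 [4,…): concurrent
#5 [7,8]: after
#6 [9,10]: after
#7 [11,12]: after
#8 [13,14]: after

#1, #3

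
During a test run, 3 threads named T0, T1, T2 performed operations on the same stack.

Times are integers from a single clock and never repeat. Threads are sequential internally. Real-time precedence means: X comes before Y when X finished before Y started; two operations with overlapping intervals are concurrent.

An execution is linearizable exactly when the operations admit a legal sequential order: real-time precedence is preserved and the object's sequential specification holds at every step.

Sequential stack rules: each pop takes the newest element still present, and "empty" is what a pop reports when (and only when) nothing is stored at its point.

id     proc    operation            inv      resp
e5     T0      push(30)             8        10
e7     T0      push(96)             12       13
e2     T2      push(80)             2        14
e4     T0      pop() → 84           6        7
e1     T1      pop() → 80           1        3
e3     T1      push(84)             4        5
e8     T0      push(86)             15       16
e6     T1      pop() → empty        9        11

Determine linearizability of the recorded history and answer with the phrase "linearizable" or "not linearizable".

a witness: e2, e1, e3, e4, e6, e5, e7, e8
step 1: e2 push(80) — stack <80>
step 2: e1 pop() → 80 — stack <>
step 3: e3 push(84) — stack <84>
step 4: e4 pop() → 84 — stack <>
step 5: e6 pop() → empty — stack <>
step 6: e5 push(30) — stack <30>
step 7: e7 push(96) — stack <30,96>
step 8: e8 push(86) — stack <30,96,86>

linearizable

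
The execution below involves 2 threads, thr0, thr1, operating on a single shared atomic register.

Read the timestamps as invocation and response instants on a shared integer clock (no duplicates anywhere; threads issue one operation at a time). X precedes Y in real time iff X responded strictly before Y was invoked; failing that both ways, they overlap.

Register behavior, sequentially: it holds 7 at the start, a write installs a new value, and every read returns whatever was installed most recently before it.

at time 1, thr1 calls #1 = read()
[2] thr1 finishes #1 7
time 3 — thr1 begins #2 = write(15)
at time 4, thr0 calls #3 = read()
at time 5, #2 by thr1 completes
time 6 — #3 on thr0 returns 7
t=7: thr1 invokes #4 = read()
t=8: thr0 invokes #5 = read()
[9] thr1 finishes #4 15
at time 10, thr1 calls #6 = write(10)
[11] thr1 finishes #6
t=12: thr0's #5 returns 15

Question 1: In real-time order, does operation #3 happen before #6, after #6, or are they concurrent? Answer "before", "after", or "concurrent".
Answer: before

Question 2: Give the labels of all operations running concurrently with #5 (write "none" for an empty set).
Answer: #4, #6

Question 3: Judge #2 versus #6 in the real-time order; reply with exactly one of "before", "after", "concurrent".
Answer: before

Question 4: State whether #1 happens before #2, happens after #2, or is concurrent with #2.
Answer: before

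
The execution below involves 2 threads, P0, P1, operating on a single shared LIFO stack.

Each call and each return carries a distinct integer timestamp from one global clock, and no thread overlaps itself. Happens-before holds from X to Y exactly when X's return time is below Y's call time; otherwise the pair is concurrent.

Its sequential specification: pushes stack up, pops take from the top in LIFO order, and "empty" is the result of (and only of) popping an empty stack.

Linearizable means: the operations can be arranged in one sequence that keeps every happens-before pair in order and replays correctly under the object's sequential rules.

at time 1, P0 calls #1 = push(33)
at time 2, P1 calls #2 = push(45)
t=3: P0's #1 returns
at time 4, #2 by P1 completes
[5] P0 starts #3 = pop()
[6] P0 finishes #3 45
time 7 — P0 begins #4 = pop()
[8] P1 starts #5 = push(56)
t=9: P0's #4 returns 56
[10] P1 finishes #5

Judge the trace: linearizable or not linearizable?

a witness: #1, #2, #3, #5, #4
after step 1 (#1 push(33)): stack <33>
after step 2 (#2 push(45)): stack <33,45>
after step 3 (#3 pop() → 45): stack <33>
after step 4 (#5 push(56)): stack <33,56>
after step 5 (#4 pop() → 56): stack <33>

linearizable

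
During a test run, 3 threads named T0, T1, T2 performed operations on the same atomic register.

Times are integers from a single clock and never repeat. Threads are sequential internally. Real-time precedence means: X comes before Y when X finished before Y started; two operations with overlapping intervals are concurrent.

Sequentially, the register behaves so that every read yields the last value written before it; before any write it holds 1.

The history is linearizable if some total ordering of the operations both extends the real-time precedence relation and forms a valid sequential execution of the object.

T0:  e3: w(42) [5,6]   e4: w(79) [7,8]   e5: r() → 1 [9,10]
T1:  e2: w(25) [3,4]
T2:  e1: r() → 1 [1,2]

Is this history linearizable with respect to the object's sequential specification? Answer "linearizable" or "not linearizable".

not linearizable

through event 9 a valid linearization exists; event 10 (e5 responding at time 10) ends that
exactly one order of the 5 completed ops respects real time; the atomic register replay fails
for example e1, e2, e3, e4, e5 fails at step 5: e5 r() → 1 is not legal there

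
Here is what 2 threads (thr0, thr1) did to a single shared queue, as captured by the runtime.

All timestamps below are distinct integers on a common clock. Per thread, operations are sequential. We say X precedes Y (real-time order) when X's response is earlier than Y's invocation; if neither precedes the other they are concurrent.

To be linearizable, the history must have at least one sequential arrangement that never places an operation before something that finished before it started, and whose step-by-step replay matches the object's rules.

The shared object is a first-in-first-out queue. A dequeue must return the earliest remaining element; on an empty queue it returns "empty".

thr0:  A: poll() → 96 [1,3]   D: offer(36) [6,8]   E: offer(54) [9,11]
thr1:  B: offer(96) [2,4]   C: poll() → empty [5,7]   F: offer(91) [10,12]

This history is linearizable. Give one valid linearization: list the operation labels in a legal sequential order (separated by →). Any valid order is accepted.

B → A → C → D → E → F

after step 1 (B offer(96)): queue <96>
after step 2 (A poll() → 96): queue <>
after step 3 (C poll() → empty): queue <>
after step 4 (D offer(36)): queue <36>
after step 5 (E offer(54)): queue <36,54>
after step 6 (F offer(91)): queue <36,54,91>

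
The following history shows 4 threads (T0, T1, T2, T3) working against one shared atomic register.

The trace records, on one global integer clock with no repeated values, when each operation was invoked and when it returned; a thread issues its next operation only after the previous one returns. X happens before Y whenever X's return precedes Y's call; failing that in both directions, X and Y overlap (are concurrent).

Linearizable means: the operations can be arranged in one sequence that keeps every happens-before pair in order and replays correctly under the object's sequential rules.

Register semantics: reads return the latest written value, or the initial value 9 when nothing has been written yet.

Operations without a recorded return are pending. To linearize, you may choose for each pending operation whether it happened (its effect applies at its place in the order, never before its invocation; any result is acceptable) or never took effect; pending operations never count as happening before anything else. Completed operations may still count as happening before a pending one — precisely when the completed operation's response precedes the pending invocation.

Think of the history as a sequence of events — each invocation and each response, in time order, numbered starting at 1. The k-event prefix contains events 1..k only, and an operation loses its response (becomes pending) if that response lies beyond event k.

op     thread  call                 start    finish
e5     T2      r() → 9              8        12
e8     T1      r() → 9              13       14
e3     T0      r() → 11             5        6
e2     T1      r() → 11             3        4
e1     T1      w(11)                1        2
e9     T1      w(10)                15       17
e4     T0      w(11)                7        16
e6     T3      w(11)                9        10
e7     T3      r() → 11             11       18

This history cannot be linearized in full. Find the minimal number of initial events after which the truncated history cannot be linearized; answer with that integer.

12

one valid order for events 1..11 is e1, e2, e3, e4, e5, e6:
step 1: e1 w(11) — value 11
step 2: e2 r() → 11 — value 11
step 3: e3 r() → 11 — value 11
step 4: e4 w(11) (pending, included) — value 11
step 5: e5 r() (pending, included) — value 11
step 6: e6 w(11) — value 11
include event 12 — e5 responding at 12 — and every candidate order breaks
no completion choice of the 2 pending operations (e4, e7) rescues it — every subset was tried
e.g. e1, e2, e3, e5, e6 (pending dropped): illegal at step 4, since e5 r() → 9 cannot apply there
e.g. e1, e2, e3, e6, e5 (pending dropped): illegal at step 5, since e5 r() → 9 cannot apply there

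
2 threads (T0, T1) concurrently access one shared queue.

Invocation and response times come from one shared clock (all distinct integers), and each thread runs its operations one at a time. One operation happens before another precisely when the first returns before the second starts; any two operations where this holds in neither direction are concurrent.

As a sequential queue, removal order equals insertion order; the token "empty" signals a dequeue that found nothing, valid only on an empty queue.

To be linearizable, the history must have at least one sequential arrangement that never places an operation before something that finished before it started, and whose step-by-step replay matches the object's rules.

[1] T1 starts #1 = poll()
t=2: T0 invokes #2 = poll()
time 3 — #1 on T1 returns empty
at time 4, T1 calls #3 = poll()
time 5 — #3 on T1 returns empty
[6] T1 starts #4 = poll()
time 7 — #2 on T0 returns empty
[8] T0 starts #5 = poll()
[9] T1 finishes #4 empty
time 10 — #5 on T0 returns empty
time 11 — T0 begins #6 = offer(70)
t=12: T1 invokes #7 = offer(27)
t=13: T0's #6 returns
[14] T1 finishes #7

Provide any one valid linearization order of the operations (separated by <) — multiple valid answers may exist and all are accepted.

#1 < #2 < #3 < #4 < #5 < #6 < #7

1. #1 poll() → empty, leaving queue <>
2. #2 poll() → empty, leaving queue <>
3. #3 poll() → empty, leaving queue <>
4. #4 poll() → empty, leaving queue <>
5. #5 poll() → empty, leaving queue <>
6. #6 offer(70), leaving queue <70>
7. #7 offer(27), leaving queue <70,27>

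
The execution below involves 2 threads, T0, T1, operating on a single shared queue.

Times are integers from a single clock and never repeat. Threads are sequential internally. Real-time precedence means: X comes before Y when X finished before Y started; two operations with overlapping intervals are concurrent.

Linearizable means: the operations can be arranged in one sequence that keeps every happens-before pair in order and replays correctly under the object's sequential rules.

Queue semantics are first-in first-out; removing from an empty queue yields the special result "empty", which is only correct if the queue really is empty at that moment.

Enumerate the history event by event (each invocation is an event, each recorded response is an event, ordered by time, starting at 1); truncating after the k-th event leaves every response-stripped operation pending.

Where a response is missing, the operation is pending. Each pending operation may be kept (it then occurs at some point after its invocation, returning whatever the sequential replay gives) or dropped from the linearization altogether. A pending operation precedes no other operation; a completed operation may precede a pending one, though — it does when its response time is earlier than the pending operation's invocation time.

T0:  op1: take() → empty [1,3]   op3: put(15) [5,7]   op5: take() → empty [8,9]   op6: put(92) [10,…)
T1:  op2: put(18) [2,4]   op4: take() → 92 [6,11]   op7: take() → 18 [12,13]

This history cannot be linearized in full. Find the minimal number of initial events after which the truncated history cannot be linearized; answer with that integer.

one valid order for events 1..8 is op1, op2, op3:
step 1: op1 take() → empty — queue <>
step 2: op2 put(18) — queue <18>
step 3: op3 put(15) — queue <18,15>
at event 9 (op5's time-9 response) nothing linearizes any more
no completion choice of the 1 pending operation (op4) rescues it — every subset was tried
take op1, op2, op3, op5 (pending dropped): step 4 already fails, because op5 take() → empty cannot occur there
take op2, op1, op3, op5 (pending dropped): step 2 already fails, because op1 take() → empty cannot occur there

9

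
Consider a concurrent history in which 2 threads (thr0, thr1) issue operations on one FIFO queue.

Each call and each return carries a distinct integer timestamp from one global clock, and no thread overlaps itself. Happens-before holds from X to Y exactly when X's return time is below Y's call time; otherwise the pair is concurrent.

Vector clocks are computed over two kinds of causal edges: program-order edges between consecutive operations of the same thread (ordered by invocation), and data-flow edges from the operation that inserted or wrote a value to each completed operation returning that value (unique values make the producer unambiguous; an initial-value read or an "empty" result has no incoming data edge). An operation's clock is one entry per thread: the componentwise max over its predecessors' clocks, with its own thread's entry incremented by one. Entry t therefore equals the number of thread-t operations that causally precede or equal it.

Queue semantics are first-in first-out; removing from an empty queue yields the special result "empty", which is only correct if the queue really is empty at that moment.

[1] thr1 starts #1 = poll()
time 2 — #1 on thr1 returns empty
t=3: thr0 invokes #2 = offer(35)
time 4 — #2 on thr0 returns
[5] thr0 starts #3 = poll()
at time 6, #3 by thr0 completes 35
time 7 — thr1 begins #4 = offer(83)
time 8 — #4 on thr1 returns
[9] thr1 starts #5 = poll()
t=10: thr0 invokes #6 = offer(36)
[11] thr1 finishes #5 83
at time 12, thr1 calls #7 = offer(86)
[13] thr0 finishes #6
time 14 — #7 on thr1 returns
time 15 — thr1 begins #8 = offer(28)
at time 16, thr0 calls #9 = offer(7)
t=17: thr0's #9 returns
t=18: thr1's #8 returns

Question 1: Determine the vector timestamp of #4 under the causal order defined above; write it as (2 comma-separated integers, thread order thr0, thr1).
(0, 2)

#1, invoked 1, has no incoming edges; only thr1's bump applies → (0, 1)
#2, invoked 3, has no incoming edges; only thr0's bump applies → (1, 0)
from VC(#1)=(0, 1), #4 (invoked 7) maxes components and bumps thr1 → (0, 2)
from VC(#2)=(1, 0), #3 (invoked 5) maxes components and bumps thr0 → (2, 0)
from VC(#4)=(0, 2), #5 (invoked 9) maxes components and bumps thr1 → (0, 3)
from VC(#3)=(2, 0), #6 (invoked 10) maxes components and bumps thr0 → (3, 0)
from VC(#5)=(0, 3), #7 (invoked 12) maxes components and bumps thr1 → (0, 4)
from VC(#6)=(3, 0), #9 (invoked 16) maxes components and bumps thr0 → (4, 0)
from VC(#7)=(0, 4), #8 (invoked 15) maxes components and bumps thr1 → (0, 5)
target: VC(#4) = (0, 2)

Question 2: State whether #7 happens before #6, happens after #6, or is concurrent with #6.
concurrent

#7 spans [12,14], #6 spans [10,13]
the intervals overlap in both directions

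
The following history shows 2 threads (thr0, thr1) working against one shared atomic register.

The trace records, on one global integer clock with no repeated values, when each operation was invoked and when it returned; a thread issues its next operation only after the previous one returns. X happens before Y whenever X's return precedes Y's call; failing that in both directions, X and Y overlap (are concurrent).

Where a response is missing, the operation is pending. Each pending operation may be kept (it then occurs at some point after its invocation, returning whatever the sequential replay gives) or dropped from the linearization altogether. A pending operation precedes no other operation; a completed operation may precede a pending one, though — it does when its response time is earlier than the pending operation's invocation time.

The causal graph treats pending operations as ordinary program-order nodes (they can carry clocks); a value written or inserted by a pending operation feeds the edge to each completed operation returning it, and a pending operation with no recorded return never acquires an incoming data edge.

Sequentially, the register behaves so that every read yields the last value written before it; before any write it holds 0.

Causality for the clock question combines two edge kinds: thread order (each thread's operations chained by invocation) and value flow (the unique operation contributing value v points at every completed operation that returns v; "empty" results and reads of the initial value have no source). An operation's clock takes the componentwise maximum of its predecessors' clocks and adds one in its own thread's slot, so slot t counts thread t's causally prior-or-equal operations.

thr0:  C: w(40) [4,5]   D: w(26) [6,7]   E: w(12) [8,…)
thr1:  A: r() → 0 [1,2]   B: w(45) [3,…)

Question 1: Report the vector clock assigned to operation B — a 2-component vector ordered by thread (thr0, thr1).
Answer: (0, 2)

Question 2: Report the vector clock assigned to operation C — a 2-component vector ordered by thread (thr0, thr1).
Answer: (1, 0)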